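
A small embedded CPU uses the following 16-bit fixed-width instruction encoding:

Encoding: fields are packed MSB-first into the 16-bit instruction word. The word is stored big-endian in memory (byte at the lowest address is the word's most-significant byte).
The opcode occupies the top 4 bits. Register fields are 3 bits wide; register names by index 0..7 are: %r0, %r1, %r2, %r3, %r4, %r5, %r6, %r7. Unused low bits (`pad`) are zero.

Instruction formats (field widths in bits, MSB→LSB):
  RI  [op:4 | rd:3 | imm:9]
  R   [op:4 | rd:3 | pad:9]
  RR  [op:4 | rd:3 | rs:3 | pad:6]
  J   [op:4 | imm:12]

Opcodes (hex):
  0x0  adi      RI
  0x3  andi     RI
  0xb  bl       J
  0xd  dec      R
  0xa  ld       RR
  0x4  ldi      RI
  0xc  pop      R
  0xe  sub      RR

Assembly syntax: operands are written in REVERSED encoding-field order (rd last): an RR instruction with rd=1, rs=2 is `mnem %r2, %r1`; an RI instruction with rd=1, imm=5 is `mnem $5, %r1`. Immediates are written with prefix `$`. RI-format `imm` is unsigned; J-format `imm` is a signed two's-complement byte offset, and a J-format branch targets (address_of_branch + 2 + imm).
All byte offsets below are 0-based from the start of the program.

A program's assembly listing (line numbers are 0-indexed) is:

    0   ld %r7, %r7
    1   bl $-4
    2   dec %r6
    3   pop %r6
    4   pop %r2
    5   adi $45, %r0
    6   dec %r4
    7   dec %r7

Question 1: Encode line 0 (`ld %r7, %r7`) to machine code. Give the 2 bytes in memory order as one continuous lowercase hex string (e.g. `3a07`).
afc0

line 0 (ld): pack op=0xa:4|rd=7:3|rs=7:3|pad=0:6 = 0xafc0; big→ af c0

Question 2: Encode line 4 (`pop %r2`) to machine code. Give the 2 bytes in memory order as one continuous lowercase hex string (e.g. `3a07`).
c400

4. pop fields op=0xc:4|rd=2:3|pad=0:9 → word c400h → c4 00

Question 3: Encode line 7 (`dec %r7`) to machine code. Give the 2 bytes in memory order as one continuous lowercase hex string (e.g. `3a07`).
7. dec fields op=0xd:4|rd=7:3|pad=0:9 → word de00h → de 00

de00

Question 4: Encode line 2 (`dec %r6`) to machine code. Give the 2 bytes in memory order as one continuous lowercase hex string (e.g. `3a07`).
L2: dec op=0xd:4|rd=6:3|pad=0:9 ⇒ 0xdc00 ⇒ big dc 00

dc00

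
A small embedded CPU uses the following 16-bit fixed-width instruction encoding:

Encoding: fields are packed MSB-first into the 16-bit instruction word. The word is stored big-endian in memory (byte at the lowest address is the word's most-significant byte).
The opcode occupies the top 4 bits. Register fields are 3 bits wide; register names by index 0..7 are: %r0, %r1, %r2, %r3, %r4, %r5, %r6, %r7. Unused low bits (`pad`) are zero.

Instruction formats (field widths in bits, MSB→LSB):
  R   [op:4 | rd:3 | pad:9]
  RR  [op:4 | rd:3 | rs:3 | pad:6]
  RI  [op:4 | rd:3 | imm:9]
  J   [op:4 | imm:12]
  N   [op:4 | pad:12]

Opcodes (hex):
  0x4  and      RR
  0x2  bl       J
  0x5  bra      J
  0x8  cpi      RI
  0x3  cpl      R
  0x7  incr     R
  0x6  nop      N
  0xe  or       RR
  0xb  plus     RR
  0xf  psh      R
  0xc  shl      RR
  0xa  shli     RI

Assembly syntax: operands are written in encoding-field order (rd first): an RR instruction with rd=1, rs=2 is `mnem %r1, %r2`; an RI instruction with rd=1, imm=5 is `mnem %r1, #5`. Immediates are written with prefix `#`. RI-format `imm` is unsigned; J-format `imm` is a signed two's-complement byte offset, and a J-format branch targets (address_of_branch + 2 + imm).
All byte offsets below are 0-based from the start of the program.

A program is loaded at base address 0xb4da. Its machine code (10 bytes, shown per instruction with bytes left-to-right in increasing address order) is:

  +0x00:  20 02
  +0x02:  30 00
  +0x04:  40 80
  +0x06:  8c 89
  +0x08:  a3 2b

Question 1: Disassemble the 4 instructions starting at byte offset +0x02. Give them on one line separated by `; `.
off 0x02: read 30 00 as big → 0x3000
  op=0x3000>>12=0x3 ⇒ cpl (R)
  rd@[11:9]=0x0 ⇒ %r0
off 0x04: read 40 80 as big → 0x4080
  op=0x4080>>12=0x4 ⇒ and (RR)
  rd@[11:9]=0x0 ⇒ %r0
  rs@[8:6]=0x2 ⇒ %r2
off 0x06: read 8c 89 as big → 0x8c89
  op=0x8c89>>12=0x8 ⇒ cpi (RI)
  rd@[11:9]=0x6 ⇒ %r6
  imm@[8:0]=0x89 ⇒ #137
off 0x08: read a3 2b as big → 0xa32b
  op=0xa32b>>12=0xa ⇒ shli (RI)
  rd@[11:9]=0x1 ⇒ %r1
  imm@[8:0]=0x12b ⇒ #299

cpl %r0; and %r0, %r2; cpi %r6, #137; shli %r1, #299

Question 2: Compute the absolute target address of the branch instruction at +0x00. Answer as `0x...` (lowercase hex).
0xb4de

@+00  big-endian(20 02) = 0x2002
  op=0x2002>>12=0x2 ⇒ bl (J)
  [11:0] imm=2 = #2
  target = base 0xb4da + off 0x00 + 2 + imm 2 = 0xb4de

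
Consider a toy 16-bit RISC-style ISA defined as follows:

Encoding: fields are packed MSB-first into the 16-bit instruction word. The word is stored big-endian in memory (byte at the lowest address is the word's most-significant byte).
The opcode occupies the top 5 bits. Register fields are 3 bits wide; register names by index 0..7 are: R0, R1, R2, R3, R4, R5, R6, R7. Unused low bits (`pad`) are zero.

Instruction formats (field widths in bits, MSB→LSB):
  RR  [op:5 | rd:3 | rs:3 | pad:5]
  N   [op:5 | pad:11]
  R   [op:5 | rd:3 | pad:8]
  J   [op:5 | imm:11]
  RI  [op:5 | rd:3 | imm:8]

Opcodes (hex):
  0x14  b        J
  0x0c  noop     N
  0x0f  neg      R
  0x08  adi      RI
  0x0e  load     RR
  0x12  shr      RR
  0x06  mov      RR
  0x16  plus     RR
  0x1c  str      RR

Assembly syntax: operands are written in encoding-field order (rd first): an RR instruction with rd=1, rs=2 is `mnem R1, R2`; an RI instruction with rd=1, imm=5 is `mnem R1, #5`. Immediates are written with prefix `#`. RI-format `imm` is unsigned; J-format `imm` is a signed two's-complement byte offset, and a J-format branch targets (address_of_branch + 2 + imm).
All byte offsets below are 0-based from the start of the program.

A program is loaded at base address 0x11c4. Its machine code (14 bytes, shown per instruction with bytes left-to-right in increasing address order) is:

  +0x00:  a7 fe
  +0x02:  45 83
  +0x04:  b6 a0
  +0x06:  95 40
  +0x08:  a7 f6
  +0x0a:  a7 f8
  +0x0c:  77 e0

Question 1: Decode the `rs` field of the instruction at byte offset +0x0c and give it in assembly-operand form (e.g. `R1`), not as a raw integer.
off 0x0c: read 77 e0 as big → 0x77e0
  top 5b → 0xe → load [RR]
  rd@[10:8]=0x7 ⇒ R7
  rs@[7:5]=0x7 ⇒ R7

R7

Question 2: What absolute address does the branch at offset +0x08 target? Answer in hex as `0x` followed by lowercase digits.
@+08  big-endian(a7 f6) = 0xa7f6
  op=0xa7f6>>11=0x14 ⇒ b (J)
  [10:0] imm=2038 (s11→-10) = #-10
  target = base 0x11c4 + off 0x08 + 2 + imm -10 = 0x11c4

0x11c4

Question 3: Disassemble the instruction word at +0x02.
adi R5, #131

@+02  big-endian(45 83) = 0x4583
  opcode bits[15:11]=0x8: adi/RI
  rd@[10:8]=0x5 ⇒ R5
  imm@[7:0]=0x83 ⇒ #131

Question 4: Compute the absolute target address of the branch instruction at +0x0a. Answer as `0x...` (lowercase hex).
+0x0a: a7 f8 ⇒ word 0xa7f8 (big)
  top 5b → 0x14 → b [J]
  imm: (w>>0)&0x7ff=0x7f8 (s11→-8) → #-8
  target = base 0x11c4 + off 0x0a + 2 + imm -8 = 0x11c8

0x11c8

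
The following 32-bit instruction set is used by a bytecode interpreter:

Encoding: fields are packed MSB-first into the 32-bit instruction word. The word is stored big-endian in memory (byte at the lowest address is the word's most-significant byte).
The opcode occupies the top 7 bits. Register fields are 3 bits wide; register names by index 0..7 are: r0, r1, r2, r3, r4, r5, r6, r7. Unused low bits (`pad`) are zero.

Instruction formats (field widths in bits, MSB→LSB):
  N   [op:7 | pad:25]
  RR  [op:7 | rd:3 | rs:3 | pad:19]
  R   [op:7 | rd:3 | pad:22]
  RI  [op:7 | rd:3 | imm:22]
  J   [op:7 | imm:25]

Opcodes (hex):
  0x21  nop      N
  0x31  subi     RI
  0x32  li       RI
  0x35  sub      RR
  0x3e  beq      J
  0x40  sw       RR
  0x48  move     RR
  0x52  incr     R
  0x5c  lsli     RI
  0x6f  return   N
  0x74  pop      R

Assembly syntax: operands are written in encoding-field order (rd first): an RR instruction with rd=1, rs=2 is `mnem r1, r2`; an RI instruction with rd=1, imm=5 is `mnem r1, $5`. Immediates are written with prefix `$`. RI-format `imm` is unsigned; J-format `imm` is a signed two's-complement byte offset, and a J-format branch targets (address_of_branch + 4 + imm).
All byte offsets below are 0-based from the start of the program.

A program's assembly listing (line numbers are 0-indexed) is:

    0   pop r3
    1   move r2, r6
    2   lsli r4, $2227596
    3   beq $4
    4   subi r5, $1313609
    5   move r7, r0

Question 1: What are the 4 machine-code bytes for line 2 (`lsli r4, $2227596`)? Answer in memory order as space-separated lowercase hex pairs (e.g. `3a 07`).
line 2 (lsli): pack op=0x5c:7|rd=4:3|imm=2227596:22 = 0xb921fd8c; big→ b9 21 fd 8c

b9 21 fd 8c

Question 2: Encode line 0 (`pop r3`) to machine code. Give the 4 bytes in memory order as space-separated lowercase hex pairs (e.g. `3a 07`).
L0: pop op=0x74:7|rd=3:3|pad=0:22 ⇒ 0xe8c00000 ⇒ big e8 c0 00 00

e8 c0 00 00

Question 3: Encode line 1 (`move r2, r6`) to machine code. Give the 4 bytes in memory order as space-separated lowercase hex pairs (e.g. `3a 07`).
90 b0 00 00

line 1 (move): pack op=0x48:7|rd=2:3|rs=6:3|pad=0:19 = 0x90b00000; big→ 90 b0 00 00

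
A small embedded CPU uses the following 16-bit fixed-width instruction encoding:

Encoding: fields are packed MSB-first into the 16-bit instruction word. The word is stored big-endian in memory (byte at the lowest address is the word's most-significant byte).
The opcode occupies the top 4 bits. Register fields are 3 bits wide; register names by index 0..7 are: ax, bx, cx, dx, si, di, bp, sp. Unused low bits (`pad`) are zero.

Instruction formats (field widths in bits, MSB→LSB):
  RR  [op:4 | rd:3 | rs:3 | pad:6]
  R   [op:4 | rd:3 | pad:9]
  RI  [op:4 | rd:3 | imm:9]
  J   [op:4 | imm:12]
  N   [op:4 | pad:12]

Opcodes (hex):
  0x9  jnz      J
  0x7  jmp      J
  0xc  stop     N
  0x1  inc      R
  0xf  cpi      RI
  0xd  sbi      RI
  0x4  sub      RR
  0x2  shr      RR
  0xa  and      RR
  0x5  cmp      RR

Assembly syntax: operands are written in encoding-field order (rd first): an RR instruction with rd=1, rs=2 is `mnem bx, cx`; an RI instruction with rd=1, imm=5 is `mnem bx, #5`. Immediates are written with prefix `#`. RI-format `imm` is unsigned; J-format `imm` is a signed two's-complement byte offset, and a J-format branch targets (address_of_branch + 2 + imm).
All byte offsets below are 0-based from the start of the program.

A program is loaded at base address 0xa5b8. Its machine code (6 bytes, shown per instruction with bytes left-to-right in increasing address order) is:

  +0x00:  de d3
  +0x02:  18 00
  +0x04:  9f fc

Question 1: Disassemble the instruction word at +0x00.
+0x00: de d3 ⇒ word 0xded3 (big)
  top 4b → 0xd → sbi [RI]
  rd: (w>>9)&0x7=0x7 → sp
  imm: (w>>0)&0x1ff=0xd3 → #211

sbi sp, #211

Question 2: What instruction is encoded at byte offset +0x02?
inc si

[02] 18 00 → 0x1800
  op=0x1800>>12=0x1 ⇒ inc (R)
  rd: (w>>9)&0x7=0x4 → si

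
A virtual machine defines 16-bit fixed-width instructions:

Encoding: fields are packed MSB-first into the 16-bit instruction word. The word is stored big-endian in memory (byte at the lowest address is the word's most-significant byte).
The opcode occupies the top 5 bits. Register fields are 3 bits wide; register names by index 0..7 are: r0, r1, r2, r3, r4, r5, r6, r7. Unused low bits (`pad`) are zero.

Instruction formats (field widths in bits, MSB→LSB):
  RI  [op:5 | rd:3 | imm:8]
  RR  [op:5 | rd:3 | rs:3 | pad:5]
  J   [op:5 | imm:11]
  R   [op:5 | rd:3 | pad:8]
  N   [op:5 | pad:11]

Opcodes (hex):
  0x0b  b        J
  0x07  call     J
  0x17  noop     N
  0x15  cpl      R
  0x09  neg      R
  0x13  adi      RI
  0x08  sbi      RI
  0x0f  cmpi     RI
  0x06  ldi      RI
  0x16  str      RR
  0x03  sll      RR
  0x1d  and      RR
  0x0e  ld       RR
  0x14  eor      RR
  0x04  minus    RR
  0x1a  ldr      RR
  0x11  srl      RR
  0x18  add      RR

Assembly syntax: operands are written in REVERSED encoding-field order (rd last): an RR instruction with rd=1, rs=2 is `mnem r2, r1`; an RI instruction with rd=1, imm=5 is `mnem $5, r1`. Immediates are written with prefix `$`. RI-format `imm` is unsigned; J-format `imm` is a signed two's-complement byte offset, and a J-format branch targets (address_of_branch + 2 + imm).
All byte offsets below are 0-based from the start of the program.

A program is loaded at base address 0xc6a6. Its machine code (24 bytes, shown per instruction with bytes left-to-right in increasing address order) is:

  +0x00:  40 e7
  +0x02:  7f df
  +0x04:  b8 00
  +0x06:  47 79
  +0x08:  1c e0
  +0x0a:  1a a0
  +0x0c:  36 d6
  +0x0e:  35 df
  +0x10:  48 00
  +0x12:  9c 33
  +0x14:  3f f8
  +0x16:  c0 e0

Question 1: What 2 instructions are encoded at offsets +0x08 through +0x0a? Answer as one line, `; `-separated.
@+08  big-endian(1c e0) = 0x1ce0
  top 5b → 0x3 → sll [RR]
  rd: (w>>8)&0x7=0x4 → r4
  rs: (w>>5)&0x7=0x7 → r7
@+0a  big-endian(1a a0) = 0x1aa0
  top 5b → 0x3 → sll [RR]
  rd: (w>>8)&0x7=0x2 → r2
  rs: (w>>5)&0x7=0x5 → r5

sll r7, r4; sll r5, r2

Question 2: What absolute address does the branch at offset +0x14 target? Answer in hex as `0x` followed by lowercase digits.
off 0x14: read 3f f8 as big → 0x3ff8
  op=0x3ff8>>11=0x7 ⇒ call (J)
  imm@[10:0]=0x7f8 (s11→-8) ⇒ $-8
  target = base 0xc6a6 + off 0x14 + 2 + imm -8 = 0xc6b4

0xc6b4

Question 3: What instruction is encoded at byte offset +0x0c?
@+0c  big-endian(36 d6) = 0x36d6
  op=0x36d6>>11=0x6 ⇒ ldi (RI)
  [10:8] rd=6 = r6
  [7:0] imm=214 = $214

ldi $214, r6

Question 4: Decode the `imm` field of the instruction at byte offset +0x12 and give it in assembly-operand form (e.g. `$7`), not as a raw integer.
$51

@+12  big-endian(9c 33) = 0x9c33
  op=0x9c33>>11=0x13 ⇒ adi (RI)
  [10:8] rd=4 = r4
  [7:0] imm=51 = $51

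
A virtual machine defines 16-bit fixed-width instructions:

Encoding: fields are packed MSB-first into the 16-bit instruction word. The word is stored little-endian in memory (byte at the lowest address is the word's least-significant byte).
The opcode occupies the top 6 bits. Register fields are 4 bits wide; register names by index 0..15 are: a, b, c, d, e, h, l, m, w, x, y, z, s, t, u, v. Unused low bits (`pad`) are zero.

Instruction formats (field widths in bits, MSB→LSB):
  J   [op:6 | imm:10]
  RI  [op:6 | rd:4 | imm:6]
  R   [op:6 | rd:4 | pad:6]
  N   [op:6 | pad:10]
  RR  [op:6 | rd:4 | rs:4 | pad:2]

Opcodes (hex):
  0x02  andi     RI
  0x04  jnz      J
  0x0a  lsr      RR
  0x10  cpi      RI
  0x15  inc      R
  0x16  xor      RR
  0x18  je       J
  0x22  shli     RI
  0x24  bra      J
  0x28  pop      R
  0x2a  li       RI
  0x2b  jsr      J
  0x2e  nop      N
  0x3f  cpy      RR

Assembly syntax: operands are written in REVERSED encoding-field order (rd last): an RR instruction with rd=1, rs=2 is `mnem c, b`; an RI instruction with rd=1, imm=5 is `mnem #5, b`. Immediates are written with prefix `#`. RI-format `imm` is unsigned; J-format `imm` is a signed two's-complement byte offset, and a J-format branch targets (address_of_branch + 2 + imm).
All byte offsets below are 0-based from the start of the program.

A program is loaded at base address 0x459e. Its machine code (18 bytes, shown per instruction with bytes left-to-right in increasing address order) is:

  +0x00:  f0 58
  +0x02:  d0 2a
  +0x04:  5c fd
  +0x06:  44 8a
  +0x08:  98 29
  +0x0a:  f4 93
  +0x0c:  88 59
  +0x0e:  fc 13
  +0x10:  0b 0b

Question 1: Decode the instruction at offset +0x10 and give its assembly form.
andi #11, s

off 0x10: read 0b 0b as little → 0x0b0b
  op=0x0b0b>>10=0x2 ⇒ andi (RI)
  rd@[9:6]=0xc ⇒ s
  imm@[5:0]=0xb ⇒ #11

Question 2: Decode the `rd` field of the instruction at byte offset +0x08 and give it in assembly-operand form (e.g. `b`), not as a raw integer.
l

off 0x08: read 98 29 as little → 0x2998
  op=0x2998>>10=0xa ⇒ lsr (RR)
  rd@[9:6]=0x6 ⇒ l
  rs@[5:2]=0x6 ⇒ l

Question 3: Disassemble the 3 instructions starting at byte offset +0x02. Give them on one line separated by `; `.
lsr e, z; cpy m, h; shli #4, x

off 0x02: read d0 2a as little → 0x2ad0
  top 6b → 0xa → lsr [RR]
  [9:6] rd=11 = z
  [5:2] rs=4 = e
off 0x04: read 5c fd as little → 0xfd5c
  top 6b → 0x3f → cpy [RR]
  [9:6] rd=5 = h
  [5:2] rs=7 = m
off 0x06: read 44 8a as little → 0x8a44
  top 6b → 0x22 → shli [RI]
  [9:6] rd=9 = x
  [5:0] imm=4 = #4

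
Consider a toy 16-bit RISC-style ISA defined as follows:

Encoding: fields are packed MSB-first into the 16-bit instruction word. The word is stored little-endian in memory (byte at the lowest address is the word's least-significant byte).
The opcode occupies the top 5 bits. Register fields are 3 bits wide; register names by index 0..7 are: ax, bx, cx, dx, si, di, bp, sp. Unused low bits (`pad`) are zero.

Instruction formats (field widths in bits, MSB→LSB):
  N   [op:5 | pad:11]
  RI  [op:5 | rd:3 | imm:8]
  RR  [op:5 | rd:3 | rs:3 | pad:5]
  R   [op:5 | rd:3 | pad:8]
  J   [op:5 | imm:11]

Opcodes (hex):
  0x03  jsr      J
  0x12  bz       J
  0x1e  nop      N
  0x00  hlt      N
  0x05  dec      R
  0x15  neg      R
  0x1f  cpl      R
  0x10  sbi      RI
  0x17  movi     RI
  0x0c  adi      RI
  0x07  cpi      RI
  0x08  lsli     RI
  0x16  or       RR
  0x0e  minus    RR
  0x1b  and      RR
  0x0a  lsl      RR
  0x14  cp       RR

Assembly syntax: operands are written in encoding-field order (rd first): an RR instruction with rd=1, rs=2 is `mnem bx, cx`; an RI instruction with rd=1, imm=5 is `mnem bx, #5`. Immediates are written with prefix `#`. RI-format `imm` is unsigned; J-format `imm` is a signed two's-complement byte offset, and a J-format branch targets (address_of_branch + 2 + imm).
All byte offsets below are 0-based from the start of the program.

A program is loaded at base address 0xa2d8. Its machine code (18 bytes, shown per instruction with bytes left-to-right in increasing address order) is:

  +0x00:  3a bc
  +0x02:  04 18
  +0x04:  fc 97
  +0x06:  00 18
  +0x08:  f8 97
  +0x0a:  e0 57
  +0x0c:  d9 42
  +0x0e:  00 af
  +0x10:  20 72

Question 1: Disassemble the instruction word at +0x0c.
+0x0c: d9 42 ⇒ word 0x42d9 (little)
  opcode bits[15:11]=0x8: lsli/RI
  [10:8] rd=2 = cx
  [7:0] imm=217 = #217

lsli cx, #217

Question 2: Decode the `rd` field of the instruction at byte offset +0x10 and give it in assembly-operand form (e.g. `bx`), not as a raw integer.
+0x10: 20 72 ⇒ word 0x7220 (little)
  opcode bits[15:11]=0xe: minus/RR
  rd@[10:8]=0x2 ⇒ cx
  rs@[7:5]=0x1 ⇒ bx

cx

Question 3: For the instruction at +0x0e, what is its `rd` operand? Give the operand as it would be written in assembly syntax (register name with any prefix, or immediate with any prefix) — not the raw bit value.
sp

@+0e  little-endian(00 af) = 0xaf00
  op=0xaf00>>11=0x15 ⇒ neg (R)
  rd: (w>>8)&0x7=0x7 → sp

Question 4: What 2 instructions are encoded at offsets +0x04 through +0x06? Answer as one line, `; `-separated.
bz #-4; jsr #0

off 0x04: read fc 97 as little → 0x97fc
  op=0x97fc>>11=0x12 ⇒ bz (J)
  imm@[10:0]=0x7fc (s11→-4) ⇒ #-4
off 0x06: read 00 18 as little → 0x1800
  op=0x1800>>11=0x3 ⇒ jsr (J)
  imm@[10:0]=0x0 ⇒ #0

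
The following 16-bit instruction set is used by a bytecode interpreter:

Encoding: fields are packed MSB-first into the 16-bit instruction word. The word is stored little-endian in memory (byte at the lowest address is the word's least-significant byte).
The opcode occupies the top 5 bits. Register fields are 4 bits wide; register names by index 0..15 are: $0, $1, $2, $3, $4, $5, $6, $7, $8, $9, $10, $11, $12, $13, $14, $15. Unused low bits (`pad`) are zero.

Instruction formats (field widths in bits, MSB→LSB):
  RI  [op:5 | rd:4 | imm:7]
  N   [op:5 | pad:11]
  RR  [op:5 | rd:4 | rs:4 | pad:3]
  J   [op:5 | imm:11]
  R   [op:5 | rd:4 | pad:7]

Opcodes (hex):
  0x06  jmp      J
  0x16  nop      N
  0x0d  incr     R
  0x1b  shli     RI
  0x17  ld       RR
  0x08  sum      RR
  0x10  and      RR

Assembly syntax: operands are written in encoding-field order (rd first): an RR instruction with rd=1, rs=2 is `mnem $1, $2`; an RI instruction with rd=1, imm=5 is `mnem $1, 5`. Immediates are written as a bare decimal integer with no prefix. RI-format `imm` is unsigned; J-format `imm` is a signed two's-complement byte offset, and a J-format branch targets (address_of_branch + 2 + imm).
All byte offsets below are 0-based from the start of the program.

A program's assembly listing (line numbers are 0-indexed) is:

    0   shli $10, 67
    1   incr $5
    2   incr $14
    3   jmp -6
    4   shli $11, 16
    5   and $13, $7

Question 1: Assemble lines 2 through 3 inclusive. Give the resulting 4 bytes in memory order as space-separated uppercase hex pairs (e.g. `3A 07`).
00 6F FA 37

2. incr fields op=0xd:5|rd=14:4|pad=0:7 → word 6f00h → 00 6f
3. jmp fields op=0x6:5|imm=-6:11 → word 37fah → fa 37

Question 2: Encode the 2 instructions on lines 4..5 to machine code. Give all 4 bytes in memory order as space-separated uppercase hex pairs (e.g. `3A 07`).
line 4 (shli): pack op=0x1b:5|rd=11:4|imm=16:7 = 0xdd90; little→ 90 dd
line 5 (and): pack op=0x10:5|rd=13:4|rs=7:4|pad=0:3 = 0x86b8; little→ b8 86

90 DD B8 86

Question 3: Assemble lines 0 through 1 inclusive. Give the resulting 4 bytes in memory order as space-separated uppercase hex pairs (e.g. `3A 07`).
line 0 (shli): pack op=0x1b:5|rd=10:4|imm=67:7 = 0xdd43; little→ 43 dd
line 1 (incr): pack op=0xd:5|rd=5:4|pad=0:7 = 0x6a80; little→ 80 6a

43 DD 80 6A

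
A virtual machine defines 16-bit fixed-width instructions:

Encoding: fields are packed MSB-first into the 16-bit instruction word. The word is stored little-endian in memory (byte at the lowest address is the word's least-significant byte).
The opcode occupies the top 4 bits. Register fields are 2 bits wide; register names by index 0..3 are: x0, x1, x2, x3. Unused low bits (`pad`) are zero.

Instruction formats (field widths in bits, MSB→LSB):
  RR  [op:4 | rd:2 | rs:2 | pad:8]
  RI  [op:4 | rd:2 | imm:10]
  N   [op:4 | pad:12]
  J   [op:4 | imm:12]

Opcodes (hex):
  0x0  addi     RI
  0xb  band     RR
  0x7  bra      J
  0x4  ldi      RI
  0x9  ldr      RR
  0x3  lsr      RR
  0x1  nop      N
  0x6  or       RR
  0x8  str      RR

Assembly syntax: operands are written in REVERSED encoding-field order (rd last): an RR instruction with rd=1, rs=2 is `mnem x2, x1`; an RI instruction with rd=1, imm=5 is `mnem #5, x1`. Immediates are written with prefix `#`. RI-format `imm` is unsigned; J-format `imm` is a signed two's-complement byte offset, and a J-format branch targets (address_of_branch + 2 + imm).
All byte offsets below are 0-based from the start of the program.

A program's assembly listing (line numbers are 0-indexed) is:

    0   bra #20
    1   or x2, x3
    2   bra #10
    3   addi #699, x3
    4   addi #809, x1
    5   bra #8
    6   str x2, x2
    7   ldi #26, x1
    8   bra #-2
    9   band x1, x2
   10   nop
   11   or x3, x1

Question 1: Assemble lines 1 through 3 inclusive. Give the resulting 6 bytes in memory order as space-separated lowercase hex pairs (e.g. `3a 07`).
00 6e 0a 70 bb 0e

1. or fields op=0x6:4|rd=3:2|rs=2:2|pad=0:8 → word 6e00h → 00 6e
2. bra fields op=0x7:4|imm=10:12 → word 700ah → 0a 70
3. addi fields op=0x0:4|rd=3:2|imm=699:10 → word 0ebbh → bb 0e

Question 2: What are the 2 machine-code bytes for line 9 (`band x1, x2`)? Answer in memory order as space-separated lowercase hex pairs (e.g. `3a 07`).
00 b9

line 9 (band): pack op=0xb:4|rd=2:2|rs=1:2|pad=0:8 = 0xb900; little→ 00 b9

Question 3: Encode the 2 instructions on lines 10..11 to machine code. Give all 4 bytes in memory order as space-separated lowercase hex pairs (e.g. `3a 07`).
00 10 00 67

L10: nop op=0x1:4|pad=0:12 ⇒ 0x1000 ⇒ little 00 10
L11: or op=0x6:4|rd=1:2|rs=3:2|pad=0:8 ⇒ 0x6700 ⇒ little 00 67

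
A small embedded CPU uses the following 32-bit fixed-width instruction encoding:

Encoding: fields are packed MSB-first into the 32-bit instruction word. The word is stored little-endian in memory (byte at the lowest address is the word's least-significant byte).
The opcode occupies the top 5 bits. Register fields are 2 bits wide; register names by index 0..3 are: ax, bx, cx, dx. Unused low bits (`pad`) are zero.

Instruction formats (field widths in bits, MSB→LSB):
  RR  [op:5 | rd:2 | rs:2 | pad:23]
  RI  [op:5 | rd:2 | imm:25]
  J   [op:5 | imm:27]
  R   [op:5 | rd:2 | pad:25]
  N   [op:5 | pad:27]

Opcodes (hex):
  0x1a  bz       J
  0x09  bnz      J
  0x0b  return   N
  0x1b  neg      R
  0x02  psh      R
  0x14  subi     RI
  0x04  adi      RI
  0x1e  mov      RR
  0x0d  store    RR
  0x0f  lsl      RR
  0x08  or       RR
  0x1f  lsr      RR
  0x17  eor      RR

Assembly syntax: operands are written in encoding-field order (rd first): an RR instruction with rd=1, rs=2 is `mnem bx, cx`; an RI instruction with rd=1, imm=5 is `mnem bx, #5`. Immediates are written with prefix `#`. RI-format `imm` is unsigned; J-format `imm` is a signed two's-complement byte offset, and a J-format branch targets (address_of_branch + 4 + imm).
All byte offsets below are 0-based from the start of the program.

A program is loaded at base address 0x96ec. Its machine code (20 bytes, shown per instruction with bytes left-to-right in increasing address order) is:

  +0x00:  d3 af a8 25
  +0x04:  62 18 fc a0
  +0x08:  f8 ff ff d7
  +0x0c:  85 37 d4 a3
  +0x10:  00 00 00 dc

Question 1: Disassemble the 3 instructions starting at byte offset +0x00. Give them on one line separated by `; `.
off 0x00: read d3 af a8 25 as little → 0x25a8afd3
  op=0x25a8afd3>>27=0x4 ⇒ adi (RI)
  rd: (w>>25)&0x3=0x2 → cx
  imm: (w>>0)&0x1ffffff=0x1a8afd3 → #27832275
off 0x04: read 62 18 fc a0 as little → 0xa0fc1862
  op=0xa0fc1862>>27=0x14 ⇒ subi (RI)
  rd: (w>>25)&0x3=0x0 → ax
  imm: (w>>0)&0x1ffffff=0xfc1862 → #16521314
off 0x08: read f8 ff ff d7 as little → 0xd7fffff8
  op=0xd7fffff8>>27=0x1a ⇒ bz (J)
  imm: (w>>0)&0x7ffffff=0x7fffff8 (s27→-8) → #-8

adi cx, #27832275; subi ax, #16521314; bz #-8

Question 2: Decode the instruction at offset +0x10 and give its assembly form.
@+10  little-endian(00 00 00 dc) = 0xdc000000
  top 5b → 0x1b → neg [R]
  rd@[26:25]=0x2 ⇒ cx

neg cx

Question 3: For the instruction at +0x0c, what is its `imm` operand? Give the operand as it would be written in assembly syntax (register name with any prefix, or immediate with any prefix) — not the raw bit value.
@+0c  little-endian(85 37 d4 a3) = 0xa3d43785
  opcode bits[31:27]=0x14: subi/RI
  [26:25] rd=1 = bx
  [24:0] imm=30685061 = #30685061

#30685061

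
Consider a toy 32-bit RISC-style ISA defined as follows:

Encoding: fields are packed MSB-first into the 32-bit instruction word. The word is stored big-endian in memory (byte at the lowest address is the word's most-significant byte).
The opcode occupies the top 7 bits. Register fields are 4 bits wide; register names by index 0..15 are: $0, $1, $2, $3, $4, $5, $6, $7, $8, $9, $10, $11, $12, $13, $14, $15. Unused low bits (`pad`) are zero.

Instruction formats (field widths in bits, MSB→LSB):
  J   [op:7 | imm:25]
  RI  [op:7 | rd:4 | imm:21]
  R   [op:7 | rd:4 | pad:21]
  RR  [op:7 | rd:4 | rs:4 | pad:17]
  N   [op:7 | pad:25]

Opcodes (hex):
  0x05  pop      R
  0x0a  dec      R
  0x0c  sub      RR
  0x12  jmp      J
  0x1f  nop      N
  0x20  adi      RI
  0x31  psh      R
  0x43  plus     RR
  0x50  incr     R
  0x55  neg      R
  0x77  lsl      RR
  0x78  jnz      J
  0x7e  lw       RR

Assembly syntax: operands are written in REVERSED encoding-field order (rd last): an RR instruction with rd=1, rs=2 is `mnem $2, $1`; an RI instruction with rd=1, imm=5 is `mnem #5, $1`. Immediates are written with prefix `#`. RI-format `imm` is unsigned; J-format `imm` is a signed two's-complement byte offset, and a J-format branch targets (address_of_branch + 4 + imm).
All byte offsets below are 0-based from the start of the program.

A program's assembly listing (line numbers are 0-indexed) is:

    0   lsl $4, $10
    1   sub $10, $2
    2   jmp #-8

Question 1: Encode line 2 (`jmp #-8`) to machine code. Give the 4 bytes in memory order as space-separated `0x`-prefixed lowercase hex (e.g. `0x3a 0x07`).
0x25 0xff 0xff 0xf8

2. jmp fields op=0x12:7|imm=-8:25 → word 25fffff8h → 25 ff ff f8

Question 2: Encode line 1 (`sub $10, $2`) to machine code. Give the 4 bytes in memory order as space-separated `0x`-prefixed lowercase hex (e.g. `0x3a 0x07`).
line 1 (sub): pack op=0xc:7|rd=2:4|rs=10:4|pad=0:17 = 0x18540000; big→ 18 54 00 00

0x18 0x54 0x00 0x00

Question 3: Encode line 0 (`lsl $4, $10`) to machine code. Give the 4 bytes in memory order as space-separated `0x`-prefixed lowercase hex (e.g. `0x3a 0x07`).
line 0 (lsl): pack op=0x77:7|rd=10:4|rs=4:4|pad=0:17 = 0xef480000; big→ ef 48 00 00

0xef 0x48 0x00 0x00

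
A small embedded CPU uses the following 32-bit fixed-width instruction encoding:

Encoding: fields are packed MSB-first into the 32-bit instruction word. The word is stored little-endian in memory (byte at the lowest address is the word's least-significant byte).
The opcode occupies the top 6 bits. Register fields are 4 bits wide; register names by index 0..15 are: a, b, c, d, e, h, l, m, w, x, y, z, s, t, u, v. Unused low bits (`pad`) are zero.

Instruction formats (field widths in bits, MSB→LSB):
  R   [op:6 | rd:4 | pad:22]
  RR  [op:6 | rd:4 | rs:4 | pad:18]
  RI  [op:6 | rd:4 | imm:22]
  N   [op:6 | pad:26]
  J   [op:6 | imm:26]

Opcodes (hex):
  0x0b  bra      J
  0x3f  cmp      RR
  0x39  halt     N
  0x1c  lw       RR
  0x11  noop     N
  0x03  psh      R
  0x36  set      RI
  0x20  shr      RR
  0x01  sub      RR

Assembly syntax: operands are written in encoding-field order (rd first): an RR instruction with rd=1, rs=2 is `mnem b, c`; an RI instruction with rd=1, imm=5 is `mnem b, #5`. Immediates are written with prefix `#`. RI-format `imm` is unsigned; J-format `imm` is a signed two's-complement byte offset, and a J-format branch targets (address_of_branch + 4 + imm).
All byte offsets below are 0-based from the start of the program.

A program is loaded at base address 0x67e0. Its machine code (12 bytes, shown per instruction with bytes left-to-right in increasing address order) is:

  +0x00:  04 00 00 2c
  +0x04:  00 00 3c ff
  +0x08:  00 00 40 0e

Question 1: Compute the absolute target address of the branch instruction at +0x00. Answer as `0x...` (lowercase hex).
@+00  little-endian(04 00 00 2c) = 0x2c000004
  opcode bits[31:26]=0xb: bra/J
  imm: (w>>0)&0x3ffffff=0x4 → #4
  target = base 0x67e0 + off 0x00 + 4 + imm 4 = 0x67e8

0x67e8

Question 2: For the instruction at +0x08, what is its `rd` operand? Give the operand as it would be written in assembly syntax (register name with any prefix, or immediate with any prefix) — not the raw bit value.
[08] 00 00 40 0e → 0x0e400000
  op=0x0e400000>>26=0x3 ⇒ psh (R)
  rd: (w>>22)&0xf=0x9 → x

x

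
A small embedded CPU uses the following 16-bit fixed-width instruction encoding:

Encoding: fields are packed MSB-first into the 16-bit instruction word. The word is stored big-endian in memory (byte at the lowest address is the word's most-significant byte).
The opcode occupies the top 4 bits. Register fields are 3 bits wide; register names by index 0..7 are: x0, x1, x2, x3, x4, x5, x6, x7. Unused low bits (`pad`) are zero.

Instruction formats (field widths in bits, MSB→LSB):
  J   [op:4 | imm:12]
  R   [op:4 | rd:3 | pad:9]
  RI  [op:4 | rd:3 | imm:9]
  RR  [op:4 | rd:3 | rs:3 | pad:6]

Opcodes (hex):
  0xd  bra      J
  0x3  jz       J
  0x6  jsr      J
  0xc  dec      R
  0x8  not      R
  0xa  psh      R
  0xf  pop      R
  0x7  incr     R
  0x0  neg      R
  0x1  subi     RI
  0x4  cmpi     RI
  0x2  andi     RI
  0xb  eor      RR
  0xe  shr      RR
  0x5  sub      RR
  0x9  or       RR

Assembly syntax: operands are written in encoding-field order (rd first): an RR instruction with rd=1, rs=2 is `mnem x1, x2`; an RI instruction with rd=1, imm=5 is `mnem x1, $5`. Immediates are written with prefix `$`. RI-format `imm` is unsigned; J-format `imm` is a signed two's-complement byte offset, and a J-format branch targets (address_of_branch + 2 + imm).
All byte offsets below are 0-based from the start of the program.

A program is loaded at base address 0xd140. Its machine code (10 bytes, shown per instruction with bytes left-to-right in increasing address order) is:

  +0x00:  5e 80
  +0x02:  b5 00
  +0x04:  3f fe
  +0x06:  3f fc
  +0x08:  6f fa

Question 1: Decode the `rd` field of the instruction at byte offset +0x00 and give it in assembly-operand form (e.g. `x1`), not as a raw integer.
+0x00: 5e 80 ⇒ word 0x5e80 (big)
  op=0x5e80>>12=0x5 ⇒ sub (RR)
  rd: (w>>9)&0x7=0x7 → x7
  rs: (w>>6)&0x7=0x2 → x2

x7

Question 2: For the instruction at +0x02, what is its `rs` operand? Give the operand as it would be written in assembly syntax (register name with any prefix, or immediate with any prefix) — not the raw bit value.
off 0x02: read b5 00 as big → 0xb500
  opcode bits[15:12]=0xb: eor/RR
  [11:9] rd=2 = x2
  [8:6] rs=4 = x4

x4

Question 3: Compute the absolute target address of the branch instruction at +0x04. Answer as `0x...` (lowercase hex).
@+04  big-endian(3f fe) = 0x3ffe
  op=0x3ffe>>12=0x3 ⇒ jz (J)
  imm: (w>>0)&0xfff=0xffe (s12→-2) → $-2
  target = base 0xd140 + off 0x04 + 2 + imm -2 = 0xd144

0xd144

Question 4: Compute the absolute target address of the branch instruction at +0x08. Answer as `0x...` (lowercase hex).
0xd144

off 0x08: read 6f fa as big → 0x6ffa
  opcode bits[15:12]=0x6: jsr/J
  [11:0] imm=4090 (s12→-6) = $-6
  target = base 0xd140 + off 0x08 + 2 + imm -6 = 0xd144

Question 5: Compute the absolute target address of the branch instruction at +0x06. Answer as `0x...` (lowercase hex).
0xd144

+0x06: 3f fc ⇒ word 0x3ffc (big)
  op=0x3ffc>>12=0x3 ⇒ jz (J)
  [11:0] imm=4092 (s12→-4) = $-4
  target = base 0xd140 + off 0x06 + 2 + imm -4 = 0xd144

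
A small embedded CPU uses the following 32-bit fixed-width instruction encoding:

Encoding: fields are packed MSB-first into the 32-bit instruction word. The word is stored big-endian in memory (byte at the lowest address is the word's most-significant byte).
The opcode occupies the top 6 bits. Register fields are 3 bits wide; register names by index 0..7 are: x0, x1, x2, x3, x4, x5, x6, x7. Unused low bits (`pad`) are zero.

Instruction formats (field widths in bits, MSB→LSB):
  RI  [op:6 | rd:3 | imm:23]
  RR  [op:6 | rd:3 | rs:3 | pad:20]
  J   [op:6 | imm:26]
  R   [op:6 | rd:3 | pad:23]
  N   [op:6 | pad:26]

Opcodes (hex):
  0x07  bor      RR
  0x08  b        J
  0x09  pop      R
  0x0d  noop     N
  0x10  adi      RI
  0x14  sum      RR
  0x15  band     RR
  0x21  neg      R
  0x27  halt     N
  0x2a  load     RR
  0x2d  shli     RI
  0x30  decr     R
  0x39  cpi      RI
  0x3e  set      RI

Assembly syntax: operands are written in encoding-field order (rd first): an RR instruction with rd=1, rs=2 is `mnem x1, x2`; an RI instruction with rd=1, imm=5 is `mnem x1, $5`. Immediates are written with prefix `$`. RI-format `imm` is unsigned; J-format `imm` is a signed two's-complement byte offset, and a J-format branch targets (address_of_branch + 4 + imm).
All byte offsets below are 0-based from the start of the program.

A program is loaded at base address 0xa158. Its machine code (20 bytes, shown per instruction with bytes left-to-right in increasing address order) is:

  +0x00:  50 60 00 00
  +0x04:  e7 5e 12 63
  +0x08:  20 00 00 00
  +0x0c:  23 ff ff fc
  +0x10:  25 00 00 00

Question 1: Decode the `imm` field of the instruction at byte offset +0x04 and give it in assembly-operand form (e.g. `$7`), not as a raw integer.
[04] e7 5e 12 63 → 0xe75e1263
  opcode bits[31:26]=0x39: cpi/RI
  rd: (w>>23)&0x7=0x6 → x6
  imm: (w>>0)&0x7fffff=0x5e1263 → $6165091

$6165091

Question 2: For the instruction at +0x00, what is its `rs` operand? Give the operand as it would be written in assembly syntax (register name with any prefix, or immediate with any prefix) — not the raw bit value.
x6

+0x00: 50 60 00 00 ⇒ word 0x50600000 (big)
  opcode bits[31:26]=0x14: sum/RR
  [25:23] rd=0 = x0
  [22:20] rs=6 = x6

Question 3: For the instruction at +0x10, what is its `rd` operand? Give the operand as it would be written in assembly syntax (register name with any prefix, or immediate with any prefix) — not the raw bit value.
x2

+0x10: 25 00 00 00 ⇒ word 0x25000000 (big)
  op=0x25000000>>26=0x9 ⇒ pop (R)
  rd: (w>>23)&0x7=0x2 → x2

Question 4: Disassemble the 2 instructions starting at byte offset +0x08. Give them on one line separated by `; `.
+0x08: 20 00 00 00 ⇒ word 0x20000000 (big)
  opcode bits[31:26]=0x8: b/J
  imm: (w>>0)&0x3ffffff=0x0 → $0
+0x0c: 23 ff ff fc ⇒ word 0x23fffffc (big)
  opcode bits[31:26]=0x8: b/J
  imm: (w>>0)&0x3ffffff=0x3fffffc (s26→-4) → $-4

b $0; b $-4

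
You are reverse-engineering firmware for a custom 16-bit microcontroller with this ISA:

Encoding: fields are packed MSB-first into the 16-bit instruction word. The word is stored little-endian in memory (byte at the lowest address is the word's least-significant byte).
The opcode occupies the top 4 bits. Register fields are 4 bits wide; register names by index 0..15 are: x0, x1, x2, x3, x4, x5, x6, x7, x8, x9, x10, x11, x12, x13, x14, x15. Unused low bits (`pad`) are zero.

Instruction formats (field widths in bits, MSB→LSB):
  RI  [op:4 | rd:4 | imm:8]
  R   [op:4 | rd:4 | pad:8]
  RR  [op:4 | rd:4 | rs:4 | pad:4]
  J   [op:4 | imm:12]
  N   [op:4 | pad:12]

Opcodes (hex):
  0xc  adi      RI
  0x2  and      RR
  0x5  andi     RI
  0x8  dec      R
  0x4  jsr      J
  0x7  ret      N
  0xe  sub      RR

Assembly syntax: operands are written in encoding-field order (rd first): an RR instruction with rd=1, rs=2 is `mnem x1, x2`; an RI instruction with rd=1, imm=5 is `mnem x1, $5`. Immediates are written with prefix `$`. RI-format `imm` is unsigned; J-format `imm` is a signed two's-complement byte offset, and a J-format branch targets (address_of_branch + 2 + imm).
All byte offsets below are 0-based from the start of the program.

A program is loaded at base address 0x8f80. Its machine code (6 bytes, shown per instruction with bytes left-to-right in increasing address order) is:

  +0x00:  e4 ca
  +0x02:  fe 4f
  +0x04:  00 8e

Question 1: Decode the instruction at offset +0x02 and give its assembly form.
@+02  little-endian(fe 4f) = 0x4ffe
  opcode bits[15:12]=0x4: jsr/J
  imm@[11:0]=0xffe (s12→-2) ⇒ $-2

jsr $-2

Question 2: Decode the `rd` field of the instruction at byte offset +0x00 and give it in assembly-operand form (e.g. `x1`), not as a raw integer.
x10

+0x00: e4 ca ⇒ word 0xcae4 (little)
  opcode bits[15:12]=0xc: adi/RI
  rd: (w>>8)&0xf=0xa → x10
  imm: (w>>0)&0xff=0xe4 → $228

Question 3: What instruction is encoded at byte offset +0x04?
dec x14

+0x04: 00 8e ⇒ word 0x8e00 (little)
  op=0x8e00>>12=0x8 ⇒ dec (R)
  rd@[11:8]=0xe ⇒ x14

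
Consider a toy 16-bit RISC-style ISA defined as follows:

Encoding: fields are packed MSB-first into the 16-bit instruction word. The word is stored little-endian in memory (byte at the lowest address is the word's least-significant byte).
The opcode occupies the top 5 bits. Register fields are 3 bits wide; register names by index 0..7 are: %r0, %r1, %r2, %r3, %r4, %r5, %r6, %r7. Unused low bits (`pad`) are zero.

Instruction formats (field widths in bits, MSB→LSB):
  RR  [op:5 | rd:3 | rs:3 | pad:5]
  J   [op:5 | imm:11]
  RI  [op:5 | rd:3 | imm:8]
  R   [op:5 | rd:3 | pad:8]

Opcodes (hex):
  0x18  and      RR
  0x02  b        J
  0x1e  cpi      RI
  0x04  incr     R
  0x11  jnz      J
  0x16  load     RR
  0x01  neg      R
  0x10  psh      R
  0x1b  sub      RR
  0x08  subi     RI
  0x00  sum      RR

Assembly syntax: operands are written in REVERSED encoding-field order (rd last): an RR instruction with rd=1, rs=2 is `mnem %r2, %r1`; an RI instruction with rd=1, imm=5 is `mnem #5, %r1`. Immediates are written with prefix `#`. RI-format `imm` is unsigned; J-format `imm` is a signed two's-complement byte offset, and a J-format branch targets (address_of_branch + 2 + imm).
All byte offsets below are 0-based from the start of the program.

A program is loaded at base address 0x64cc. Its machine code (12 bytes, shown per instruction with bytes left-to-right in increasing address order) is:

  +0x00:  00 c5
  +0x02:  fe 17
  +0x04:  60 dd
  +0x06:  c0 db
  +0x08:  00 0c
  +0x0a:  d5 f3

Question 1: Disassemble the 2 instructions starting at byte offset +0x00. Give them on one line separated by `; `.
and %r0, %r5; b #-2

@+00  little-endian(00 c5) = 0xc500
  top 5b → 0x18 → and [RR]
  [10:8] rd=5 = %r5
  [7:5] rs=0 = %r0
@+02  little-endian(fe 17) = 0x17fe
  top 5b → 0x2 → b [J]
  [10:0] imm=2046 (s11→-2) = #-2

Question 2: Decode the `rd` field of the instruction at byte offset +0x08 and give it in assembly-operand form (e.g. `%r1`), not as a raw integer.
%r4

+0x08: 00 0c ⇒ word 0x0c00 (little)
  op=0x0c00>>11=0x1 ⇒ neg (R)
  rd: (w>>8)&0x7=0x4 → %r4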